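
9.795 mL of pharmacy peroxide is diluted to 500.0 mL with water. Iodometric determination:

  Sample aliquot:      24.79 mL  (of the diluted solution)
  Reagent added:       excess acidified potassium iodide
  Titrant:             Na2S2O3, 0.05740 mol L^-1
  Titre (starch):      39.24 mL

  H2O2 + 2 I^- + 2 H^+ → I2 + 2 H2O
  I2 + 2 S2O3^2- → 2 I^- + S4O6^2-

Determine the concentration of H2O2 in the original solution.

2.319 mol/L

n(S2O3^2-) = 0.03924 × 0.05740 = 2.252 × 10^-3 mol
n(I2) = n(S2O3^2-)/2 = 1.126 × 10^-3 mol
n(H2O2) in the aliquot = 1.126 × 10^-3 mol (1:1 ratio)
[H2O2]_dilute = 1.126 × 10^-3 / 0.02479 = 0.04543 mol/L
[H2O2]_original = 0.04543 × 500.0/9.795 = 2.319 mol/L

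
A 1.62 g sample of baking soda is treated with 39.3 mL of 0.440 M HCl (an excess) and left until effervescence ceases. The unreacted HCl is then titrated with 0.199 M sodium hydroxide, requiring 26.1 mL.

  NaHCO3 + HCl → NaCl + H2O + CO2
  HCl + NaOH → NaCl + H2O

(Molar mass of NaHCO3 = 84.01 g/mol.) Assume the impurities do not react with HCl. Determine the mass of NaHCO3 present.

1.02 g

n(HCl) added = 0.0393 × 0.440 = 0.0173 mol
n(NaOH) used in back-titration = 0.0261 × 0.199 = 5.19 × 10^-3 mol
n(HCl) left over = 5.19 × 10^-3 mol (1:1 ratio)
n(HCl) consumed by analyte = 0.0173 − 5.19 × 10^-3 = 0.0121 mol
n(NaHCO3) = 0.0121 mol (1:1 ratio)
mass of NaHCO3 = 0.0121 × 84.01 = 1.02 g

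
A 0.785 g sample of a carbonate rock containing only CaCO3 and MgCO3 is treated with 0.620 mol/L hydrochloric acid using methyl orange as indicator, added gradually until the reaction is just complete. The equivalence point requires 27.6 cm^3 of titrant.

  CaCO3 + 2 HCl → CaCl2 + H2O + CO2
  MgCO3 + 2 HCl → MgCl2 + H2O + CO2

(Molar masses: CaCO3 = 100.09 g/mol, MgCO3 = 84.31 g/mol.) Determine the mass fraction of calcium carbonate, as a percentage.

n(HCl) = 0.0276 × 0.620 = 0.0171 mol
Let x = n(CaCO3), y = n(MgCO3).
Titrant: 2x + 2y = 0.0171;  mass: 100.09x + 84.31y = 0.785
Solving, x = 4.03 × 10^-3 mol, y = 4.52 × 10^-3 mol
mass of CaCO3 = 4.03 × 10^-3 × 100.09 = 0.404 g
% CaCO3 = 0.404 / 0.785 × 100 = 51.4 %

51.4 %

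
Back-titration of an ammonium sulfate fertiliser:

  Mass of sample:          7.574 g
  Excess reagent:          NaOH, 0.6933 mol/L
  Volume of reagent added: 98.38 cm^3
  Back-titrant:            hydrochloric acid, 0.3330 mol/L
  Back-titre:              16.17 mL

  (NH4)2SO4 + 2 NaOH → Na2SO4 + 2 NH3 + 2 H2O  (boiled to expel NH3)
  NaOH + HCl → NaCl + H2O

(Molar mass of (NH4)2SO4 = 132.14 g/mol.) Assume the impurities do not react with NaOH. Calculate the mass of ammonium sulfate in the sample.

4.151 g

n(NaOH) added = 0.09838 × 0.6933 = 0.06821 mol
n(HCl) used in back-titration = 0.01617 × 0.3330 = 5.385 × 10^-3 mol
n(NaOH) left over = 5.385 × 10^-3 mol (1:1 ratio)
n(NaOH) consumed by analyte = 0.06821 − 5.385 × 10^-3 = 0.06282 mol
From the 1:2 ratio, n((NH4)2SO4) = 1/2 × 0.06282 = 0.03141 mol
mass of (NH4)2SO4 = 0.03141 × 132.14 = 4.151 g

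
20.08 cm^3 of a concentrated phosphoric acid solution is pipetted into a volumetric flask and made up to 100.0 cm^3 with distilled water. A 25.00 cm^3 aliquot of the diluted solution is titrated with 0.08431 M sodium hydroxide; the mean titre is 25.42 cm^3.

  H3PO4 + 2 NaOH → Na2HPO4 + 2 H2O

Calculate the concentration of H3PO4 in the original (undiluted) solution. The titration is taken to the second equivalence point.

n(NaOH) = 0.02542 × 0.08431 = 2.143 × 10^-3 mol
From the 1:2 ratio, n(H3PO4) in the aliquot = 1/2 × 2.143 × 10^-3 = 1.072 × 10^-3 mol
[H3PO4]_dilute = 1.072 × 10^-3 / 0.02500 = 0.04286 mol/L
Dilution factor = 100.0 / 20.08 = 4.980
[H3PO4]_stock = 0.04286 × 4.980 = 0.2135 mol/L

0.2135 M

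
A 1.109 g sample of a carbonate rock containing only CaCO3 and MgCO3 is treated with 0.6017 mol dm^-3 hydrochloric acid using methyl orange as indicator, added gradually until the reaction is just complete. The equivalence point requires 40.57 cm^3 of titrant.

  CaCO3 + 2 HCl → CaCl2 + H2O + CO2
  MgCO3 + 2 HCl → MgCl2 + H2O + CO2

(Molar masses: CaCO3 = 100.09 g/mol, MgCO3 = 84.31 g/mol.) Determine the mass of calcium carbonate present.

n(HCl) = 0.04057 × 0.6017 = 0.02441 mol
Let x = n(CaCO3), y = n(MgCO3).
Titrant: 2x + 2y = 0.02441;  mass: 100.09x + 84.31y = 1.109
Solving, x = 5.067 × 10^-3 mol, y = 7.139 × 10^-3 mol
mass of CaCO3 = 5.067 × 10^-3 × 100.09 = 0.5071 g

0.5071 g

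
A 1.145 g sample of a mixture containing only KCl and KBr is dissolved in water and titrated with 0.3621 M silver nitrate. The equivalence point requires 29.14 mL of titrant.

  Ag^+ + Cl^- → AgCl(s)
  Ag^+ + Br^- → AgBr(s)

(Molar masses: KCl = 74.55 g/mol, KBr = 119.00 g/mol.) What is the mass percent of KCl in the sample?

16.21 %

n(AgNO3) = 0.02914 × 0.3621 = 0.01055 mol
Let x = n(KCl), y = n(KBr).
Titrant: 1x + 1y = 0.01055;  mass: 74.55x + 119.00y = 1.145
Solving, x = 2.489 × 10^-3 mol, y = 8.063 × 10^-3 mol
mass of KCl = 2.489 × 10^-3 × 74.55 = 0.1856 g
% KCl = 0.1856 / 1.145 × 100 = 16.21 %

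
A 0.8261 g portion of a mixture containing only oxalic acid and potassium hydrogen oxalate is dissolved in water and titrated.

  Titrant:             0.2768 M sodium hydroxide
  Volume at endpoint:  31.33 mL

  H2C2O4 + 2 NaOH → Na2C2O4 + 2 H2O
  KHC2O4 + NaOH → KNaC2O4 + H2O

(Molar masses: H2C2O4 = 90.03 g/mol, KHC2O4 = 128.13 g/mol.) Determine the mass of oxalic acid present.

n(NaOH) = 0.03133 × 0.2768 = 8.672 × 10^-3 mol
Let x = n(H2C2O4), y = n(KHC2O4).
Titrant: 2x + 1y = 8.672 × 10^-3;  mass: 90.03x + 128.13y = 0.8261
Solving, x = 1.715 × 10^-3 mol, y = 5.242 × 10^-3 mol
mass of H2C2O4 = 1.715 × 10^-3 × 90.03 = 0.1544 g

0.1544 g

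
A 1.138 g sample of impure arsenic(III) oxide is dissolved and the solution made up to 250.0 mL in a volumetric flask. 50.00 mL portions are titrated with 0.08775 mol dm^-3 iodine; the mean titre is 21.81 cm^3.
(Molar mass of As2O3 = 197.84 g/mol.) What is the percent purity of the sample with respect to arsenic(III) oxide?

As2O3 + 2 I2 + 2 H2O → As2O5 + 4 HI
n(I2) per titration = 0.02181 × 0.08775 = 1.914 × 10^-3 mol
From the 1:2 ratio, n(As2O3) in each aliquot = 1/2 × 1.914 × 10^-3 = 9.569 × 10^-4 mol
n(As2O3) in the whole flask = 9.569 × 10^-4 × 250.0/50.00 = 4.785 × 10^-3 mol
mass of As2O3 = 4.785 × 10^-3 × 197.84 = 0.9466 g
% As2O3 = 0.9466 / 1.138 × 100 = 83.18 %

83.18 %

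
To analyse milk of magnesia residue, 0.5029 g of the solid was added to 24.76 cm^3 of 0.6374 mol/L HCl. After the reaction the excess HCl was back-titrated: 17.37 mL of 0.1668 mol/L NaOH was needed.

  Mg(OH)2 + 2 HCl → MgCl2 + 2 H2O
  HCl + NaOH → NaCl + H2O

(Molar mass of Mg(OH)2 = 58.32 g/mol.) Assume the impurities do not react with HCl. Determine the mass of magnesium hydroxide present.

0.3757 g

n(HCl) added = 0.02476 × 0.6374 = 0.01578 mol
n(NaOH) used in back-titration = 0.01737 × 0.1668 = 2.897 × 10^-3 mol
n(HCl) left over = 2.897 × 10^-3 mol (1:1 ratio)
n(HCl) consumed by analyte = 0.01578 − 2.897 × 10^-3 = 0.01288 mol
From the 1:2 ratio, n(Mg(OH)2) = 1/2 × 0.01288 = 6.442 × 10^-3 mol
mass of Mg(OH)2 = 6.442 × 10^-3 × 58.32 = 0.3757 g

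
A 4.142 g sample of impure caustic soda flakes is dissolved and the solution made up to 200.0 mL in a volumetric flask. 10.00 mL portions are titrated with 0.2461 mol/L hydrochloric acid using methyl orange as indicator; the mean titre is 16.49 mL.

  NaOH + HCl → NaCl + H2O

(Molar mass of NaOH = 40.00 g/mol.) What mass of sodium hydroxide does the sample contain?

3.247 g

n(HCl) per titration = 0.01649 × 0.2461 = 4.058 × 10^-3 mol
n(NaOH) in each aliquot = 4.058 × 10^-3 mol (1:1 ratio)
n(NaOH) in the whole flask = 4.058 × 10^-3 × 200.0/10.00 = 0.08116 mol
mass of NaOH = 0.08116 × 40.00 = 3.247 g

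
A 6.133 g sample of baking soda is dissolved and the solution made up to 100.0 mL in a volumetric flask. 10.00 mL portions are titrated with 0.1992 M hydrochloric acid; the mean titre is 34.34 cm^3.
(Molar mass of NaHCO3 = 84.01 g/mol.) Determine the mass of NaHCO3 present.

5.747 g

NaHCO3 + HCl → NaCl + H2O + CO2
n(HCl) per titration = 0.03434 × 0.1992 = 6.841 × 10^-3 mol
n(NaHCO3) in each aliquot = 6.841 × 10^-3 mol (1:1 ratio)
n(NaHCO3) in the whole flask = 6.841 × 10^-3 × 100.0/10.00 = 0.06841 mol
mass of NaHCO3 = 0.06841 × 84.01 = 5.747 g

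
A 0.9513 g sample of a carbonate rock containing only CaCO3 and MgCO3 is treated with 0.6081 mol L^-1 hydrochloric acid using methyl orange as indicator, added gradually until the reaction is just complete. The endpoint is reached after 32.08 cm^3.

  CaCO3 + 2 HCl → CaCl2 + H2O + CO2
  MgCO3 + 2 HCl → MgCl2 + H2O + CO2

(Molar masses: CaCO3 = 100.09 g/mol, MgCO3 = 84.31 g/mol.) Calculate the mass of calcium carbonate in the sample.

n(HCl) = 0.03208 × 0.6081 = 0.01951 mol
Let x = n(CaCO3), y = n(MgCO3).
Titrant: 2x + 2y = 0.01951;  mass: 100.09x + 84.31y = 0.9513
Solving, x = 8.172 × 10^-3 mol, y = 1.582 × 10^-3 mol
mass of CaCO3 = 8.172 × 10^-3 × 100.09 = 0.8179 g

0.8179 g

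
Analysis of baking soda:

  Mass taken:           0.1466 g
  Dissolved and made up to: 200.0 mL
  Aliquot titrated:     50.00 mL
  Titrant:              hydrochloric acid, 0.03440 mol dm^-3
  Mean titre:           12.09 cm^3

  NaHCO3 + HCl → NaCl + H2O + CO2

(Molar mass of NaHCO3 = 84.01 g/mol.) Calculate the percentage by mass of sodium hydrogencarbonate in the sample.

n(HCl) per titration = 0.01209 × 0.03440 = 4.159 × 10^-4 mol
n(NaHCO3) in each aliquot = 4.159 × 10^-4 mol (1:1 ratio)
n(NaHCO3) in the whole flask = 4.159 × 10^-4 × 200.0/50.00 = 1.664 × 10^-3 mol
mass of NaHCO3 = 1.664 × 10^-3 × 84.01 = 0.1398 g
% NaHCO3 = 0.1398 / 0.1466 × 100 = 95.33 %

95.33 %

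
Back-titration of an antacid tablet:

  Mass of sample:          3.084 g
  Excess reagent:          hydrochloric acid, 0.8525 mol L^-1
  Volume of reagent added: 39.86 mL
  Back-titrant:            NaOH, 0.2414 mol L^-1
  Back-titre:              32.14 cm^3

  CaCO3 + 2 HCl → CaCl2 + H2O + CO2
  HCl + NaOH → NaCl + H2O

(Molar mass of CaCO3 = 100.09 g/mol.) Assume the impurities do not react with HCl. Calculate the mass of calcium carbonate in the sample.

n(HCl) added = 0.03986 × 0.8525 = 0.03398 mol
n(NaOH) used in back-titration = 0.03214 × 0.2414 = 7.759 × 10^-3 mol
n(HCl) left over = 7.759 × 10^-3 mol (1:1 ratio)
n(HCl) consumed by analyte = 0.03398 − 7.759 × 10^-3 = 0.02622 mol
From the 1:2 ratio, n(CaCO3) = 1/2 × 0.02622 = 0.01311 mol
mass of CaCO3 = 0.01311 × 100.09 = 1.312 g

1.312 g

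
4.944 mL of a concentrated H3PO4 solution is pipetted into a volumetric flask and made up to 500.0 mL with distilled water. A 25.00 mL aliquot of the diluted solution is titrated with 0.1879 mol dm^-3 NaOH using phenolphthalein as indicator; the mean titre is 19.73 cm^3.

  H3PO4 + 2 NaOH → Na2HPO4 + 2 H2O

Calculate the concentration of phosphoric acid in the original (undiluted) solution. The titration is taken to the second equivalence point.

n(NaOH) = 0.01973 × 0.1879 = 3.707 × 10^-3 mol
From the 1:2 ratio, n(H3PO4) in the aliquot = 1/2 × 3.707 × 10^-3 = 1.854 × 10^-3 mol
[H3PO4]_dilute = 1.854 × 10^-3 / 0.02500 = 0.07415 mol/L
Dilution factor = 500.0 / 4.944 = 101.1
[H3PO4]_stock = 0.07415 × 101.1 = 7.499 mol/L

7.499 mol/L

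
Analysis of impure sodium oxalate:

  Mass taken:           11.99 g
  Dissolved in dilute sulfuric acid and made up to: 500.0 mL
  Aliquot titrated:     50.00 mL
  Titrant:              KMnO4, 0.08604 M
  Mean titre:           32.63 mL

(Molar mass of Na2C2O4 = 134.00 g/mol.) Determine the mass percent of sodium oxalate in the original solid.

78.44 %

2 MnO4^- + 5 C2O4^2- + 16 H^+ → 2 Mn^2+ + 10 CO2 + 8 H2O
n(KMnO4) per titration = 0.03263 × 0.08604 = 2.807 × 10^-3 mol
From the 5:2 ratio, n(Na2C2O4) in each aliquot = 5/2 × 2.807 × 10^-3 = 7.019 × 10^-3 mol
n(Na2C2O4) in the whole flask = 7.019 × 10^-3 × 500.0/50.00 = 0.07019 mol
mass of Na2C2O4 = 0.07019 × 134.00 = 9.405 g
% Na2C2O4 = 9.405 / 11.99 × 100 = 78.44 %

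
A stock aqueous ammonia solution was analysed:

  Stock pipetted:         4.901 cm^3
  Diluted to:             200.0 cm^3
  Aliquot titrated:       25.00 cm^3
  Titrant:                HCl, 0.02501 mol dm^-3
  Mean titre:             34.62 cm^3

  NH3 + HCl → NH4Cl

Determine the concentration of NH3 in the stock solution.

n(HCl) = 0.03462 × 0.02501 = 8.658 × 10^-4 mol
n(NH3) in the aliquot = 8.658 × 10^-4 mol (1:1 ratio)
[NH3]_dilute = 8.658 × 10^-4 / 0.02500 = 0.03463 mol/L
Dilution factor = 200.0 / 4.901 = 40.81
[NH3]_stock = 0.03463 × 40.81 = 1.413 mol/L

1.413 mol/L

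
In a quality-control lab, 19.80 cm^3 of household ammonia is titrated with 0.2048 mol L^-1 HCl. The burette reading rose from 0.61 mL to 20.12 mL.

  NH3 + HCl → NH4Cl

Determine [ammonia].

0.2018 mol/L

n(HCl) = 0.01951 L × 0.2048 mol/L = 3.996 × 10^-3 mol
n(NH3) = 3.996 × 10^-3 mol (1:1 mole ratio)
[NH3] = 3.996 × 10^-3 mol / 0.01980 L = 0.2018 mol/L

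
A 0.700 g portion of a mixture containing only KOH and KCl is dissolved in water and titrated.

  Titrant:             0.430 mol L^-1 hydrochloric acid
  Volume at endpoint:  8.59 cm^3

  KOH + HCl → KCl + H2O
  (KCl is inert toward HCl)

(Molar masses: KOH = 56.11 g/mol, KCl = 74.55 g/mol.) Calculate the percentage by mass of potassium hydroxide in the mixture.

n(HCl) = 0.00859 × 0.430 = 3.69 × 10^-3 mol
Let x = n(KOH), y = n(KCl).
Titrant: 1x = 3.69 × 10^-3;  mass: 56.11x + 74.55y = 0.700
Solving, x = 3.69 × 10^-3 mol, y = 6.61 × 10^-3 mol
mass of KOH = 3.69 × 10^-3 × 56.11 = 0.207 g
% KOH = 0.207 / 0.700 × 100 = 29.6 %

29.6 %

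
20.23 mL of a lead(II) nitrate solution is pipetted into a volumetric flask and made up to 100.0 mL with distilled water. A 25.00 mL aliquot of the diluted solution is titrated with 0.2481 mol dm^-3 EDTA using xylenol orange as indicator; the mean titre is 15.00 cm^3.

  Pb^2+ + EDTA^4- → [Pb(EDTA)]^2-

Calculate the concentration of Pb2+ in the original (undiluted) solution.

0.7358 mol/L

n(EDTA) = 0.01500 × 0.2481 = 3.721 × 10^-3 mol
n(Pb2+) in the aliquot = 3.721 × 10^-3 mol (1:1 ratio)
[Pb2+]_dilute = 3.721 × 10^-3 / 0.02500 = 0.1489 mol/L
Dilution factor = 100.0 / 20.23 = 4.943
[Pb2+]_stock = 0.1489 × 4.943 = 0.7358 mol/L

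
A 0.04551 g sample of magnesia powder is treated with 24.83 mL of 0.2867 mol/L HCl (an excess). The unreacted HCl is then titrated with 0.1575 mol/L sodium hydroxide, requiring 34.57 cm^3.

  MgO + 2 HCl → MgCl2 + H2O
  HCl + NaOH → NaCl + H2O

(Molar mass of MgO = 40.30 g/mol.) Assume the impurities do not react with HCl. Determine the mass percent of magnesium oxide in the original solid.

74.12 %

n(HCl) added = 0.02483 × 0.2867 = 7.119 × 10^-3 mol
n(NaOH) used in back-titration = 0.03457 × 0.1575 = 5.445 × 10^-3 mol
n(HCl) left over = 5.445 × 10^-3 mol (1:1 ratio)
n(HCl) consumed by analyte = 7.119 × 10^-3 − 5.445 × 10^-3 = 1.674 × 10^-3 mol
From the 1:2 ratio, n(MgO) = 1/2 × 1.674 × 10^-3 = 8.370 × 10^-4 mol
mass of MgO = 8.370 × 10^-4 × 40.30 = 0.03373 g
% MgO = 0.03373 / 0.04551 × 100 = 74.12 %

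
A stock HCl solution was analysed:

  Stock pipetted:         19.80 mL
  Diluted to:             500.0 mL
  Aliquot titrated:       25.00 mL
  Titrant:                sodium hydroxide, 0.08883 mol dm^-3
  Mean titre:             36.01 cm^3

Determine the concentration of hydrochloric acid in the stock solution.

HCl + NaOH → NaCl + H2O
n(NaOH) = 0.03601 × 0.08883 = 3.199 × 10^-3 mol
n(HCl) in the aliquot = 3.199 × 10^-3 mol (1:1 ratio)
[HCl]_dilute = 3.199 × 10^-3 / 0.02500 = 0.1280 mol/L
Dilution factor = 500.0 / 19.80 = 25.25
[HCl]_stock = 0.1280 × 25.25 = 3.231 mol/L

3.231 mol/L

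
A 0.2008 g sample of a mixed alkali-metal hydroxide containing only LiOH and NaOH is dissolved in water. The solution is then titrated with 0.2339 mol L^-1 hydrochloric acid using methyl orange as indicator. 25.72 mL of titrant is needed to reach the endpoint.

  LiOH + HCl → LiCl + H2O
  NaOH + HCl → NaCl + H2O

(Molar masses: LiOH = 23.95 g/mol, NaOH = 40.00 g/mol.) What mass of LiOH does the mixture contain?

0.05944 g

n(HCl) = 0.02572 × 0.2339 = 6.016 × 10^-3 mol
Let x = n(LiOH), y = n(NaOH).
Titrant: 1x + 1y = 6.016 × 10^-3;  mass: 23.95x + 40.00y = 0.2008
Solving, x = 2.482 × 10^-3 mol, y = 3.534 × 10^-3 mol
mass of LiOH = 2.482 × 10^-3 × 23.95 = 0.05944 g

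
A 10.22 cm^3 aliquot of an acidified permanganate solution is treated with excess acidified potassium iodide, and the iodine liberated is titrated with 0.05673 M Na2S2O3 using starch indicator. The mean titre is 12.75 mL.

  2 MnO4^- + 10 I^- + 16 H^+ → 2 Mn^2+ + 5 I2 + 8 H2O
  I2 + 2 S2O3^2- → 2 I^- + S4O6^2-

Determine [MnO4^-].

0.01415 M

n(S2O3^2-) = 0.01275 × 0.05673 = 7.233 × 10^-4 mol
n(I2) = n(S2O3^2-)/2 = 3.617 × 10^-4 mol
From the 2:5 ratio, n(MnO4^-) in the aliquot = 2/5 × 3.617 × 10^-4 = 1.447 × 10^-4 mol
[MnO4^-] = 1.447 × 10^-4 / 0.01022 = 0.01415 mol/L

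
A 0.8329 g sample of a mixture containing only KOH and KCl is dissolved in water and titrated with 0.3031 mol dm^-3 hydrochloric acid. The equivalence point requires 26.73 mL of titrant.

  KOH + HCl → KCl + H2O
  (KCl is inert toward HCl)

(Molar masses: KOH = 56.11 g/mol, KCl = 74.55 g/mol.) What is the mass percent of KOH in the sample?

54.58 %

n(HCl) = 0.02673 × 0.3031 = 8.102 × 10^-3 mol
Let x = n(KOH), y = n(KCl).
Titrant: 1x = 8.102 × 10^-3;  mass: 56.11x + 74.55y = 0.8329
Solving, x = 8.102 × 10^-3 mol, y = 5.075 × 10^-3 mol
mass of KOH = 8.102 × 10^-3 × 56.11 = 0.4546 g
% KOH = 0.4546 / 0.8329 × 100 = 54.58 %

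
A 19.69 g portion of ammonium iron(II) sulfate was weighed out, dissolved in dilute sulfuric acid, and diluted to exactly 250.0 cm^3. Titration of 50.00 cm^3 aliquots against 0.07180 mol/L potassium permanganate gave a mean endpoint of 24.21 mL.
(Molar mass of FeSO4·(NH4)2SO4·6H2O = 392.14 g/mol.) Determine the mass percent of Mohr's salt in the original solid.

MnO4^- + 5 Fe^2+ + 8 H^+ → Mn^2+ + 5 Fe^3+ + 4 H2O
n(KMnO4) per titration = 0.02421 × 0.07180 = 1.738 × 10^-3 mol
From the 5:1 ratio, n(FeSO4·(NH4)2SO4·6H2O) in each aliquot = 5/1 × 1.738 × 10^-3 = 8.691 × 10^-3 mol
n(FeSO4·(NH4)2SO4·6H2O) in the whole flask = 8.691 × 10^-3 × 250.0/50.00 = 0.04346 mol
mass of FeSO4·(NH4)2SO4·6H2O = 0.04346 × 392.14 = 17.04 g
% FeSO4·(NH4)2SO4·6H2O = 17.04 / 19.69 × 100 = 86.55 %

86.55 %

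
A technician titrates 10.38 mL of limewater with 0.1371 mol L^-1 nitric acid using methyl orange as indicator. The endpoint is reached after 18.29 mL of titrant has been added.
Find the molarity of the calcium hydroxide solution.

0.1208 mol/L

Ca(OH)2 + 2 HNO3 → Ca(NO3)2 + 2 H2O
n(HNO3) = 0.01829 L × 0.1371 mol/L = 2.508 × 10^-3 mol
From the 1:2 mole ratio, n(Ca(OH)2) = 1/2 × 2.508 × 10^-3 = 1.254 × 10^-3 mol
[Ca(OH)2] = 1.254 × 10^-3 mol / 0.01038 L = 0.1208 mol/L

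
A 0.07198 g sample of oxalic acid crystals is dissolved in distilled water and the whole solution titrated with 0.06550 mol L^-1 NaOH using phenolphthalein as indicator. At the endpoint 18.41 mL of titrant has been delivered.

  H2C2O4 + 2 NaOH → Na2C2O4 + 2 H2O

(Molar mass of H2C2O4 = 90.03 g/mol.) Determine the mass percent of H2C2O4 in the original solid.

75.41 %

n(NaOH) = 0.01841 L × 0.06550 mol/L = 1.206 × 10^-3 mol
From the 1:2 ratio, n(H2C2O4) = 1/2 × 1.206 × 10^-3 = 6.029 × 10^-4 mol
mass of H2C2O4 = 6.029 × 10^-4 × 90.03 g/mol = 0.05428 g
% H2C2O4 = 0.05428 / 0.07198 × 100 = 75.41 %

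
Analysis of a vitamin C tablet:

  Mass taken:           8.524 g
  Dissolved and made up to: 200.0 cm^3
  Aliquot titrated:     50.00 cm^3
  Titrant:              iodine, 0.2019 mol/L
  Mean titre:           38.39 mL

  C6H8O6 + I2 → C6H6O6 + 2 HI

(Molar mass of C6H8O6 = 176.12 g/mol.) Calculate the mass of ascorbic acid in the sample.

5.460 g

n(I2) per titration = 0.03839 × 0.2019 = 7.751 × 10^-3 mol
n(C6H8O6) in each aliquot = 7.751 × 10^-3 mol (1:1 ratio)
n(C6H8O6) in the whole flask = 7.751 × 10^-3 × 200.0/50.00 = 0.03100 mol
mass of C6H8O6 = 0.03100 × 176.12 = 5.460 g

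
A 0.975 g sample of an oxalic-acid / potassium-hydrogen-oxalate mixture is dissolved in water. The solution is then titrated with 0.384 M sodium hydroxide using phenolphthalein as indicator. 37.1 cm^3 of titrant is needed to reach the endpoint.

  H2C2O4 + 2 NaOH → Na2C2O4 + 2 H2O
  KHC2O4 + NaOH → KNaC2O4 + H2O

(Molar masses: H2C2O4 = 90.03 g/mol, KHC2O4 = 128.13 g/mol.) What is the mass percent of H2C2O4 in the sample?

47.2 %

n(NaOH) = 0.0371 × 0.384 = 0.0142 mol
Let x = n(H2C2O4), y = n(KHC2O4).
Titrant: 2x + 1y = 0.0142;  mass: 90.03x + 128.13y = 0.975
Solving, x = 5.12 × 10^-3 mol, y = 4.01 × 10^-3 mol
mass of H2C2O4 = 5.12 × 10^-3 × 90.03 = 0.461 g
% H2C2O4 = 0.461 / 0.975 × 100 = 47.2 %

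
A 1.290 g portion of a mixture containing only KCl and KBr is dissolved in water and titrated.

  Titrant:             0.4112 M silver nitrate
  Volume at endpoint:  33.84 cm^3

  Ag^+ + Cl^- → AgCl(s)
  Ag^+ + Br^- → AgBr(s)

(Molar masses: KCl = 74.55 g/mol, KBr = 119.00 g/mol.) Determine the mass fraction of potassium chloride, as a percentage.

n(AgNO3) = 0.03384 × 0.4112 = 0.01392 mol
Let x = n(KCl), y = n(KBr).
Titrant: 1x + 1y = 0.01392;  mass: 74.55x + 119.00y = 1.290
Solving, x = 8.231 × 10^-3 mol, y = 5.684 × 10^-3 mol
mass of KCl = 8.231 × 10^-3 × 74.55 = 0.6137 g
% KCl = 0.6137 / 1.290 × 100 = 47.57 %

47.57 %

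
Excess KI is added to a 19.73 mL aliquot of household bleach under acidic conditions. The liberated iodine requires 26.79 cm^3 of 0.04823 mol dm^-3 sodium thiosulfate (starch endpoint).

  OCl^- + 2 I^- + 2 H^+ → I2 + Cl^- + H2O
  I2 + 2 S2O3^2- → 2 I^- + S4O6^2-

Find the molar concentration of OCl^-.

n(S2O3^2-) = 0.02679 × 0.04823 = 1.292 × 10^-3 mol
n(I2) = n(S2O3^2-)/2 = 6.460 × 10^-4 mol
n(OCl^-) in the aliquot = 6.460 × 10^-4 mol (1:1 ratio)
[OCl^-] = 6.460 × 10^-4 / 0.01973 = 0.03274 mol/L

0.03274 mol/L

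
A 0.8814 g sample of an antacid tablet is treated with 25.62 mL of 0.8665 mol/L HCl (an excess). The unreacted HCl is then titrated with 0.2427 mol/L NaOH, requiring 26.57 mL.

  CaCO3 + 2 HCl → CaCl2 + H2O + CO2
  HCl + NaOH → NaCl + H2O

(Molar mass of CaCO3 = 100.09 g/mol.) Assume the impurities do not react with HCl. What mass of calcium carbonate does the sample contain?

0.7883 g

n(HCl) added = 0.02562 × 0.8665 = 0.02220 mol
n(NaOH) used in back-titration = 0.02657 × 0.2427 = 6.449 × 10^-3 mol
n(HCl) left over = 6.449 × 10^-3 mol (1:1 ratio)
n(HCl) consumed by analyte = 0.02220 − 6.449 × 10^-3 = 0.01575 mol
From the 1:2 ratio, n(CaCO3) = 1/2 × 0.01575 = 7.876 × 10^-3 mol
mass of CaCO3 = 7.876 × 10^-3 × 100.09 = 0.7883 g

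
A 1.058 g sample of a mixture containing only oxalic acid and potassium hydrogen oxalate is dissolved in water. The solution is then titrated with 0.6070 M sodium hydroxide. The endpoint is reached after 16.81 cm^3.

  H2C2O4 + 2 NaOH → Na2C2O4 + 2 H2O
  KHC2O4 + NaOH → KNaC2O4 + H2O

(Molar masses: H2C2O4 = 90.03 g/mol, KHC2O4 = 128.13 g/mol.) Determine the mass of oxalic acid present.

n(NaOH) = 0.01681 × 0.6070 = 0.01020 mol
Let x = n(H2C2O4), y = n(KHC2O4).
Titrant: 2x + 1y = 0.01020;  mass: 90.03x + 128.13y = 1.058
Solving, x = 1.500 × 10^-3 mol, y = 7.203 × 10^-3 mol
mass of H2C2O4 = 1.500 × 10^-3 × 90.03 = 0.1351 g

0.1351 g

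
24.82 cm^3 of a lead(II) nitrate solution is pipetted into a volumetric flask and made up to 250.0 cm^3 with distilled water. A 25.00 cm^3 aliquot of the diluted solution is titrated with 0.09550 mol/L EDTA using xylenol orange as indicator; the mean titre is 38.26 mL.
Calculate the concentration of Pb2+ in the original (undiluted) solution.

1.472 mol/L

Pb^2+ + EDTA^4- → [Pb(EDTA)]^2-
n(EDTA) = 0.03826 × 0.09550 = 3.654 × 10^-3 mol
n(Pb2+) in the aliquot = 3.654 × 10^-3 mol (1:1 ratio)
[Pb2+]_dilute = 3.654 × 10^-3 / 0.02500 = 0.1462 mol/L
Dilution factor = 250.0 / 24.82 = 10.07
[Pb2+]_stock = 0.1462 × 10.07 = 1.472 mol/L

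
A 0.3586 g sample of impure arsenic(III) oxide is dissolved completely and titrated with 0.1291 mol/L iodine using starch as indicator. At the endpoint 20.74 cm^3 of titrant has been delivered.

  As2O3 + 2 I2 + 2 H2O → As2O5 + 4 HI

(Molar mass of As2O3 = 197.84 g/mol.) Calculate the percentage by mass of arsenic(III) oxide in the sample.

73.86 %

n(I2) = 0.02074 L × 0.1291 mol/L = 2.678 × 10^-3 mol
From the 1:2 ratio, n(As2O3) = 1/2 × 2.678 × 10^-3 = 1.339 × 10^-3 mol
mass of As2O3 = 1.339 × 10^-3 × 197.84 g/mol = 0.2649 g
% As2O3 = 0.2649 / 0.3586 × 100 = 73.86 %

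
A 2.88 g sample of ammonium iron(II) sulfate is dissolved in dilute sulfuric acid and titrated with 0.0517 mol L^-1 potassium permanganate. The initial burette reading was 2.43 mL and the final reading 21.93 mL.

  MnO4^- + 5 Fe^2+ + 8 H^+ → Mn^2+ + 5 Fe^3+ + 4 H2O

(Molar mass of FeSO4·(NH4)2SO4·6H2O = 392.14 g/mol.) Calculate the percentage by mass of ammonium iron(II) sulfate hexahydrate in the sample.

n(KMnO4) = 0.0195 L × 0.0517 mol/L = 1.01 × 10^-3 mol
From the 5:1 ratio, n(FeSO4·(NH4)2SO4·6H2O) = 5/1 × 1.01 × 10^-3 = 5.04 × 10^-3 mol
mass of FeSO4·(NH4)2SO4·6H2O = 5.04 × 10^-3 × 392.14 g/mol = 1.98 g
% FeSO4·(NH4)2SO4·6H2O = 1.98 / 2.88 × 100 = 68.6 %

68.6 %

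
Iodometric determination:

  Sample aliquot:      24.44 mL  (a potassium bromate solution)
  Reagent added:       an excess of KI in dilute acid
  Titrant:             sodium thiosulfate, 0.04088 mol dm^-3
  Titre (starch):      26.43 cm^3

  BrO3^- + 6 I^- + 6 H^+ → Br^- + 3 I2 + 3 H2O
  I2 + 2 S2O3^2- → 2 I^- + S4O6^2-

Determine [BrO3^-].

0.007368 mol/L

n(S2O3^2-) = 0.02643 × 0.04088 = 1.080 × 10^-3 mol
n(I2) = n(S2O3^2-)/2 = 5.402 × 10^-4 mol
From the 1:3 ratio, n(BrO3^-) in the aliquot = 1/3 × 5.402 × 10^-4 = 1.801 × 10^-4 mol
[BrO3^-] = 1.801 × 10^-4 / 0.02444 = 0.007368 mol/L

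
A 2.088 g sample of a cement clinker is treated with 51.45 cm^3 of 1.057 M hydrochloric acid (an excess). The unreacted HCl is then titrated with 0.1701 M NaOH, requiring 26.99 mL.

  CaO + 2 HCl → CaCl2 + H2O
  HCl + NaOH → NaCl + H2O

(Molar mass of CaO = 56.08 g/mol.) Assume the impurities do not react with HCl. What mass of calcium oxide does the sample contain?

n(HCl) added = 0.05145 × 1.057 = 0.05438 mol
n(NaOH) used in back-titration = 0.02699 × 0.1701 = 4.591 × 10^-3 mol
n(HCl) left over = 4.591 × 10^-3 mol (1:1 ratio)
n(HCl) consumed by analyte = 0.05438 − 4.591 × 10^-3 = 0.04979 mol
From the 1:2 ratio, n(CaO) = 1/2 × 0.04979 = 0.02490 mol
mass of CaO = 0.02490 × 56.08 = 1.396 g

1.396 g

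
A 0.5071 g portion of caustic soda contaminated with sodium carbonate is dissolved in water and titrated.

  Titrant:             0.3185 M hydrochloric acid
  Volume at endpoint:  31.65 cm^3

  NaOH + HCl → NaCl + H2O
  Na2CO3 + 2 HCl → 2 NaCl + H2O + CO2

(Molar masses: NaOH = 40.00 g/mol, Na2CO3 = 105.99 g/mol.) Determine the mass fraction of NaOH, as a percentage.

n(HCl) = 0.03165 × 0.3185 = 0.01008 mol
Let x = n(NaOH), y = n(Na2CO3).
Titrant: 1x + 2y = 0.01008;  mass: 40.00x + 105.99y = 0.5071
Solving, x = 2.087 × 10^-3 mol, y = 3.997 × 10^-3 mol
mass of NaOH = 2.087 × 10^-3 × 40.00 = 0.08347 g
% NaOH = 0.08347 / 0.5071 × 100 = 16.46 %

16.46 %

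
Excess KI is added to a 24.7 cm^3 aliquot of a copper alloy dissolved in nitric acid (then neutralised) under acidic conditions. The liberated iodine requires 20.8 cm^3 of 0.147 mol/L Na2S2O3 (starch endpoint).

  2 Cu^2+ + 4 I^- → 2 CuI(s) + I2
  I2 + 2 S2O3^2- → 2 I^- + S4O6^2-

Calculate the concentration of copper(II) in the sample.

0.124 mol/L

n(S2O3^2-) = 0.0208 × 0.147 = 3.06 × 10^-3 mol
n(I2) = n(S2O3^2-)/2 = 1.53 × 10^-3 mol
From the 2:1 ratio, n(Cu2+) in the aliquot = 2/1 × 1.53 × 10^-3 = 3.06 × 10^-3 mol
[Cu2+] = 3.06 × 10^-3 / 0.0247 = 0.124 mol/L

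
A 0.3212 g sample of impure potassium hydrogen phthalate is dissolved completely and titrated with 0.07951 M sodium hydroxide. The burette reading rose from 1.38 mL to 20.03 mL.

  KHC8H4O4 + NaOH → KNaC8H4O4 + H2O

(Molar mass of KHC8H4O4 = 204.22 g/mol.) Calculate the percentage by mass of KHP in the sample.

94.28 %

n(NaOH) = 0.01865 L × 0.07951 mol/L = 1.483 × 10^-3 mol
n(KHC8H4O4) = 1.483 × 10^-3 mol (1:1 ratio)
mass of KHC8H4O4 = 1.483 × 10^-3 × 204.22 g/mol = 0.3028 g
% KHC8H4O4 = 0.3028 / 0.3212 × 100 = 94.28 %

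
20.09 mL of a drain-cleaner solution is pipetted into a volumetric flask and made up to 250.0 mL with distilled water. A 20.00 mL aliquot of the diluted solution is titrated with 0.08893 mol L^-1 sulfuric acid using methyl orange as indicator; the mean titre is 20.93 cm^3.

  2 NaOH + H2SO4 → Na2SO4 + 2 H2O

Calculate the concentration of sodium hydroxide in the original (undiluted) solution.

2.316 mol/L

n(H2SO4) = 0.02093 × 0.08893 = 1.861 × 10^-3 mol
From the 2:1 ratio, n(NaOH) in the aliquot = 2/1 × 1.861 × 10^-3 = 3.723 × 10^-3 mol
[NaOH]_dilute = 3.723 × 10^-3 / 0.02000 = 0.1861 mol/L
Dilution factor = 250.0 / 20.09 = 12.44
[NaOH]_stock = 0.1861 × 12.44 = 2.316 mol/L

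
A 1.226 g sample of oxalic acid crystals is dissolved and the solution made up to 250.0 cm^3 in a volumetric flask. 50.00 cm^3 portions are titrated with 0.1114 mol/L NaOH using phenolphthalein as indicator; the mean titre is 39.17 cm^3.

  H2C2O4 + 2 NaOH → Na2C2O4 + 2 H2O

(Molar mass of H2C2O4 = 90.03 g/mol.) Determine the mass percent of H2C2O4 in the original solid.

n(NaOH) per titration = 0.03917 × 0.1114 = 4.364 × 10^-3 mol
From the 1:2 ratio, n(H2C2O4) in each aliquot = 1/2 × 4.364 × 10^-3 = 2.182 × 10^-3 mol
n(H2C2O4) in the whole flask = 2.182 × 10^-3 × 250.0/50.00 = 0.01091 mol
mass of H2C2O4 = 0.01091 × 90.03 = 0.9821 g
% H2C2O4 = 0.9821 / 1.226 × 100 = 80.11 %

80.11 %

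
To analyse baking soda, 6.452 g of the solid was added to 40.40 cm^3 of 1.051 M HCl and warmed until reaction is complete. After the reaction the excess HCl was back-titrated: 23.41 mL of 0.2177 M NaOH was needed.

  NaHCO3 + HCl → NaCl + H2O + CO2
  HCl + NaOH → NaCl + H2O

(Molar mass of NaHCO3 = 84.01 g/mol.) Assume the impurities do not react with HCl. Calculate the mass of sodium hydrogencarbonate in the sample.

3.139 g

n(HCl) added = 0.04040 × 1.051 = 0.04246 mol
n(NaOH) used in back-titration = 0.02341 × 0.2177 = 5.096 × 10^-3 mol
n(HCl) left over = 5.096 × 10^-3 mol (1:1 ratio)
n(HCl) consumed by analyte = 0.04246 − 5.096 × 10^-3 = 0.03736 mol
n(NaHCO3) = 0.03736 mol (1:1 ratio)
mass of NaHCO3 = 0.03736 × 84.01 = 3.139 g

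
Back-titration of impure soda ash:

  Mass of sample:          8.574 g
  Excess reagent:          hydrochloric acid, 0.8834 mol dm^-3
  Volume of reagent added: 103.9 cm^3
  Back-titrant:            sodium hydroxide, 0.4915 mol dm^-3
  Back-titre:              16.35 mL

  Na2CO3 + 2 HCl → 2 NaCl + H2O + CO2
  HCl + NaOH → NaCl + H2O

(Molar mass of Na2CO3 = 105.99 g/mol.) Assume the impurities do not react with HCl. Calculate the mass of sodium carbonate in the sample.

n(HCl) added = 0.1039 × 0.8834 = 0.09179 mol
n(NaOH) used in back-titration = 0.01635 × 0.4915 = 8.036 × 10^-3 mol
n(HCl) left over = 8.036 × 10^-3 mol (1:1 ratio)
n(HCl) consumed by analyte = 0.09179 − 8.036 × 10^-3 = 0.08375 mol
From the 1:2 ratio, n(Na2CO3) = 1/2 × 0.08375 = 0.04187 mol
mass of Na2CO3 = 0.04187 × 105.99 = 4.438 g

4.438 g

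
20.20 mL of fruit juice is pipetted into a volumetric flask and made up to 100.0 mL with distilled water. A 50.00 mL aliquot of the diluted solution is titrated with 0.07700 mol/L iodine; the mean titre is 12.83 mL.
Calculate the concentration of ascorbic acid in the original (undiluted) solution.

C6H8O6 + I2 → C6H6O6 + 2 HI
n(I2) = 0.01283 × 0.07700 = 9.879 × 10^-4 mol
n(C6H8O6) in the aliquot = 9.879 × 10^-4 mol (1:1 ratio)
[C6H8O6]_dilute = 9.879 × 10^-4 / 0.05000 = 0.01976 mol/L
Dilution factor = 100.0 / 20.20 = 4.950
[C6H8O6]_stock = 0.01976 × 4.950 = 0.09781 mol/L

0.09781 mol/L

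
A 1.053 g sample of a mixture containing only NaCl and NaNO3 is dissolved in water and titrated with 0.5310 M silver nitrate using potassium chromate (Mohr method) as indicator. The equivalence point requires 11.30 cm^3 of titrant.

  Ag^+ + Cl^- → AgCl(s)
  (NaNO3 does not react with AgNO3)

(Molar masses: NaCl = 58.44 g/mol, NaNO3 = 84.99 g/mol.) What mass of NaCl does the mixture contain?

0.3507 g

n(AgNO3) = 0.01130 × 0.5310 = 6.000 × 10^-3 mol
Let x = n(NaCl), y = n(NaNO3).
Titrant: 1x = 6.000 × 10^-3;  mass: 58.44x + 84.99y = 1.053
Solving, x = 6.000 × 10^-3 mol, y = 8.264 × 10^-3 mol
mass of NaCl = 6.000 × 10^-3 × 58.44 = 0.3507 g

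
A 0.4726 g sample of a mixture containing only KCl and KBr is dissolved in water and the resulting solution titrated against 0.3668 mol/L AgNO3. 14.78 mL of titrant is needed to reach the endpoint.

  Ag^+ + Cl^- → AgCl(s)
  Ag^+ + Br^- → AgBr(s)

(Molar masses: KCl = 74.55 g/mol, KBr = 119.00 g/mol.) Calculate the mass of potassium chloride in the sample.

0.2894 g

n(AgNO3) = 0.01478 × 0.3668 = 5.421 × 10^-3 mol
Let x = n(KCl), y = n(KBr).
Titrant: 1x + 1y = 5.421 × 10^-3;  mass: 74.55x + 119.00y = 0.4726
Solving, x = 3.882 × 10^-3 mol, y = 1.540 × 10^-3 mol
mass of KCl = 3.882 × 10^-3 × 74.55 = 0.2894 g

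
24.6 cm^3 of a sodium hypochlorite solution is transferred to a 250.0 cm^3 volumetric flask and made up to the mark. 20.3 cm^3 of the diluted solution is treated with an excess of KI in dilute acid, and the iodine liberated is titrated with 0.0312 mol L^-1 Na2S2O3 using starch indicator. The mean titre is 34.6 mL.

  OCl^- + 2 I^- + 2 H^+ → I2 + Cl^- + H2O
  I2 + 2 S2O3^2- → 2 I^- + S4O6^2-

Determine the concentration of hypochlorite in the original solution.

n(S2O3^2-) = 0.0346 × 0.0312 = 1.08 × 10^-3 mol
n(I2) = n(S2O3^2-)/2 = 5.40 × 10^-4 mol
n(OCl^-) in the aliquot = 5.40 × 10^-4 mol (1:1 ratio)
[OCl^-]_dilute = 5.40 × 10^-4 / 0.0203 = 0.0266 mol/L
[OCl^-]_original = 0.0266 × 250.0/24.6 = 0.270 mol/L

0.270 mol/L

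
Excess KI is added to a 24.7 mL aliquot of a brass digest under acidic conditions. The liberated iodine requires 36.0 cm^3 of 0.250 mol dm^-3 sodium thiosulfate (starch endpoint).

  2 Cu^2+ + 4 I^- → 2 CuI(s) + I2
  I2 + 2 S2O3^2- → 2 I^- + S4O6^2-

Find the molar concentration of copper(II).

n(S2O3^2-) = 0.0360 × 0.250 = 9.00 × 10^-3 mol
n(I2) = n(S2O3^2-)/2 = 4.50 × 10^-3 mol
From the 2:1 ratio, n(Cu2+) in the aliquot = 2/1 × 4.50 × 10^-3 = 9.00 × 10^-3 mol
[Cu2+] = 9.00 × 10^-3 / 0.0247 = 0.364 mol/L

0.364 mol/L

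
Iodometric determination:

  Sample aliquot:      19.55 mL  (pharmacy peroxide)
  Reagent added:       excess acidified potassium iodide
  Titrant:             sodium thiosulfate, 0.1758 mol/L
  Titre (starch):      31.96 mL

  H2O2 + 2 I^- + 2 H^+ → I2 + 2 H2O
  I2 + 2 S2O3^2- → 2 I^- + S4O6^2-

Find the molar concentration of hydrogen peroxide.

0.1437 mol/L

n(S2O3^2-) = 0.03196 × 0.1758 = 5.619 × 10^-3 mol
n(I2) = n(S2O3^2-)/2 = 2.809 × 10^-3 mol
n(H2O2) in the aliquot = 2.809 × 10^-3 mol (1:1 ratio)
[H2O2] = 2.809 × 10^-3 / 0.01955 = 0.1437 mol/L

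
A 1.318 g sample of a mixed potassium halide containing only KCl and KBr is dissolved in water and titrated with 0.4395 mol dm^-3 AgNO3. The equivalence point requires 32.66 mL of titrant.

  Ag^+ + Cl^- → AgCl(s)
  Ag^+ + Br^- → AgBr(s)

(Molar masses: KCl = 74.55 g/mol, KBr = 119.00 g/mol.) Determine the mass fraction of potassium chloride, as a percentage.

49.64 %

n(AgNO3) = 0.03266 × 0.4395 = 0.01435 mol
Let x = n(KCl), y = n(KBr).
Titrant: 1x + 1y = 0.01435;  mass: 74.55x + 119.00y = 1.318
Solving, x = 8.777 × 10^-3 mol, y = 5.577 × 10^-3 mol
mass of KCl = 8.777 × 10^-3 × 74.55 = 0.6543 g
% KCl = 0.6543 / 1.318 × 100 = 49.64 %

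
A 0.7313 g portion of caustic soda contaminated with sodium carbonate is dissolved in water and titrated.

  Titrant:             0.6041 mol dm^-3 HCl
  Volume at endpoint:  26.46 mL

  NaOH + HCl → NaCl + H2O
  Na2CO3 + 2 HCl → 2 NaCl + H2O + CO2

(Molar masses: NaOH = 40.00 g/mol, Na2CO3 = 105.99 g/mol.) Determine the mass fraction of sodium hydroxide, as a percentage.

48.74 %

n(HCl) = 0.02646 × 0.6041 = 0.01598 mol
Let x = n(NaOH), y = n(Na2CO3).
Titrant: 1x + 2y = 0.01598;  mass: 40.00x + 105.99y = 0.7313
Solving, x = 8.911 × 10^-3 mol, y = 3.537 × 10^-3 mol
mass of NaOH = 8.911 × 10^-3 × 40.00 = 0.3564 g
% NaOH = 0.3564 / 0.7313 × 100 = 48.74 %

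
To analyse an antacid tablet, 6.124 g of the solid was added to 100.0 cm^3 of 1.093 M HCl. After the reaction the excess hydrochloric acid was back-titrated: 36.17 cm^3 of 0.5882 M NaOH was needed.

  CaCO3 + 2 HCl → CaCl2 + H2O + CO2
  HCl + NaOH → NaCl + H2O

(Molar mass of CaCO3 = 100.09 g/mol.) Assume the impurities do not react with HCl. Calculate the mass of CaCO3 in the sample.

n(HCl) added = 0.1000 × 1.093 = 0.1093 mol
n(NaOH) used in back-titration = 0.03617 × 0.5882 = 0.02128 mol
n(HCl) left over = 0.02128 mol (1:1 ratio)
n(HCl) consumed by analyte = 0.1093 − 0.02128 = 0.08802 mol
From the 1:2 ratio, n(CaCO3) = 1/2 × 0.08802 = 0.04401 mol
mass of CaCO3 = 0.04401 × 100.09 = 4.405 g

4.405 g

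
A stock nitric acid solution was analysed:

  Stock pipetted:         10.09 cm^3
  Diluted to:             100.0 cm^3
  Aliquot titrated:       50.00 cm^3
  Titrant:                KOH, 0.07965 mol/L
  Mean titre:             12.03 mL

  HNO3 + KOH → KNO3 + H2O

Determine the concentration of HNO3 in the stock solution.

0.1899 mol/L

n(KOH) = 0.01203 × 0.07965 = 9.582 × 10^-4 mol
n(HNO3) in the aliquot = 9.582 × 10^-4 mol (1:1 ratio)
[HNO3]_dilute = 9.582 × 10^-4 / 0.05000 = 0.01916 mol/L
Dilution factor = 100.0 / 10.09 = 9.911
[HNO3]_stock = 0.01916 × 9.911 = 0.1899 mol/L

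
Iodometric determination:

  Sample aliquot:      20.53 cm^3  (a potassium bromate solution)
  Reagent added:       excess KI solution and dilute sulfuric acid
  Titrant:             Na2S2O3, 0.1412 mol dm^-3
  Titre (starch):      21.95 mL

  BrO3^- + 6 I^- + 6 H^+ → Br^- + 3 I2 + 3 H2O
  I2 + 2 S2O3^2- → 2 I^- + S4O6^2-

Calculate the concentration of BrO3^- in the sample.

0.02516 mol/L

n(S2O3^2-) = 0.02195 × 0.1412 = 3.099 × 10^-3 mol
n(I2) = n(S2O3^2-)/2 = 1.550 × 10^-3 mol
From the 1:3 ratio, n(BrO3^-) in the aliquot = 1/3 × 1.550 × 10^-3 = 5.166 × 10^-4 mol
[BrO3^-] = 5.166 × 10^-4 / 0.02053 = 0.02516 mol/L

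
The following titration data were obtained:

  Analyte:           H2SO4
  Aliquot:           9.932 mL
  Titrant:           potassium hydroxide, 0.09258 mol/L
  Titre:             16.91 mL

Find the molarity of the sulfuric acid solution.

0.07881 mol/L

H2SO4 + 2 KOH → K2SO4 + 2 H2O
n(KOH) = 0.01691 L × 0.09258 mol/L = 1.566 × 10^-3 mol
From the 1:2 mole ratio, n(H2SO4) = 1/2 × 1.566 × 10^-3 = 7.828 × 10^-4 mol
[H2SO4] = 7.828 × 10^-4 mol / 0.009932 L = 0.07881 mol/L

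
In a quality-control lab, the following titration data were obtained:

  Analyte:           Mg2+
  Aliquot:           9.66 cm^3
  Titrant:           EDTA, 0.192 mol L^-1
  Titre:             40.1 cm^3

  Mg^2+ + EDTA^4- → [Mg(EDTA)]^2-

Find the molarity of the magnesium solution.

n(EDTA) = 0.0401 L × 0.192 mol/L = 7.70 × 10^-3 mol
n(Mg2+) = 7.70 × 10^-3 mol (1:1 mole ratio)
[Mg2+] = 7.70 × 10^-3 mol / 0.00966 L = 0.797 mol/L

0.797 mol/L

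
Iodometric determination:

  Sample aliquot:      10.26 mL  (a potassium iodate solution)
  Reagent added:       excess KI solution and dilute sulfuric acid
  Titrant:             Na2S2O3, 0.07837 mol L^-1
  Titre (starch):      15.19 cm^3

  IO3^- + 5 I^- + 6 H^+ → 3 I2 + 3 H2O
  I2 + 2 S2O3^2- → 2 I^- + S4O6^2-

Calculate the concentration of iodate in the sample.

n(S2O3^2-) = 0.01519 × 0.07837 = 1.190 × 10^-3 mol
n(I2) = n(S2O3^2-)/2 = 5.952 × 10^-4 mol
From the 1:3 ratio, n(IO3^-) in the aliquot = 1/3 × 5.952 × 10^-4 = 1.984 × 10^-4 mol
[IO3^-] = 1.984 × 10^-4 / 0.01026 = 0.01934 mol/L

0.01934 mol/L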